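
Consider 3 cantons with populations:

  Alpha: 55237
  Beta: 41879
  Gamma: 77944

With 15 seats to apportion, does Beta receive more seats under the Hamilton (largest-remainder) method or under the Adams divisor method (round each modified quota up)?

Hamilton: Alpha 5, Beta 3, Gamma 7.
Adams: Alpha 5, Beta 4, Gamma 6.
Beta gets 3 under Hamilton and 4 under Adams.

Adams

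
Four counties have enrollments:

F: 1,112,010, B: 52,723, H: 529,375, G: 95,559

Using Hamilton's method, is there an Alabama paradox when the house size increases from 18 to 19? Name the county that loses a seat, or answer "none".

B

At 18 seats: F 11, B 1, H 5, G 1.
At 19 seats: F 12, B 0, H 6, G 1.
B drops from 1 to 0.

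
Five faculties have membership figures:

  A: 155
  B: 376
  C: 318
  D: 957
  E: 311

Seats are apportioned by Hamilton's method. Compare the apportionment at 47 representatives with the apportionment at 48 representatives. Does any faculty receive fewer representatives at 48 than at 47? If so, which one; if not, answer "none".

At 47 seats: A 4, B 8, C 7, D 21, E 7.
At 48 seats: A 3, B 9, C 7, D 22, E 7.
A drops from 4 to 3.

A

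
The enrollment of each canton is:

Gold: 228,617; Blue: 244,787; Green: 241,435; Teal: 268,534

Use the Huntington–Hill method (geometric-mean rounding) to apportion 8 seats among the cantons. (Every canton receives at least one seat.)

Gold 2, Blue 2, Green 2, Teal 2

With divisor 135643: modified quotas Gold 1.685, Blue 1.805, Green 1.780, Teal 1.980.
Geometric-mean thresholds: Gold √(1·2)=1.414, Blue √(1·2)=1.414, Green √(1·2)=1.414, Teal √(1·2)=1.414.
Each quota rounded against its threshold gives Gold 2, Blue 2, Green 2, Teal 2 (total 8).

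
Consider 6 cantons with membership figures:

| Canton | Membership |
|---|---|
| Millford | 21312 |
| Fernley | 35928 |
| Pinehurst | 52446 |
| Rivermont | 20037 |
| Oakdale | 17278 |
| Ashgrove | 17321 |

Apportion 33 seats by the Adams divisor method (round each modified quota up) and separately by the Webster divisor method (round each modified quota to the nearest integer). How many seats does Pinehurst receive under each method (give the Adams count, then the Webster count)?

10 and 11

Adams: Millford 4, Fernley 7, Pinehurst 10, Rivermont 4, Oakdale 4, Ashgrove 4.
Webster: Millford 4, Fernley 7, Pinehurst 11, Rivermont 4, Oakdale 3, Ashgrove 4.
Pinehurst gets 10 under Adams and 11 under Webster.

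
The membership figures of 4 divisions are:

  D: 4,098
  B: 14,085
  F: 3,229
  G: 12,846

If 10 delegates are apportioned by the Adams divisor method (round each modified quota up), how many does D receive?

Standard divisor 34258/10 ≈ 3425.8; standard quotas: D 1.196, B 4.111, F 0.943, G 3.750.
Rounding up gives 2, 5, 1, 4 = 12 seats, so the divisor must be adjusted.
With modified divisor 4200: modified quotas D 0.976, B 3.354, F 0.769, G 3.059.
Rounding up: D 1, B 4, F 1, G 4 (total 10).
D receives 1.

1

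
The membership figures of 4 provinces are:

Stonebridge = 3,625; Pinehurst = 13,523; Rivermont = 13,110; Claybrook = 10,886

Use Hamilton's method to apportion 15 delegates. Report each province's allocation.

Stonebridge 1; Pinehurst 5; Rivermont 5; Claybrook 4

Total 41144; standard divisor 41144/15 ≈ 2742.933.
Standard quotas: Stonebridge 1.3216, Pinehurst 4.9301, Rivermont 4.7796, Claybrook 3.9687.
Lower quotas: Stonebridge 1, Pinehurst 4, Rivermont 4, Claybrook 3 (sum 12, leaving 3 seats).
Remainders in descending order: Claybrook 0.9687, Pinehurst 0.9301, Rivermont 0.7796, Stonebridge 0.3216.
Largest remainders: Claybrook, Pinehurst, Rivermont receive the extra seats.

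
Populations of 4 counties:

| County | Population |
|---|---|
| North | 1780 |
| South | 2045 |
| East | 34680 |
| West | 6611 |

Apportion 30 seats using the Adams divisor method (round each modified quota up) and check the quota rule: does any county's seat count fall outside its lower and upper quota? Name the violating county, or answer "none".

Standard quotas: North 1.184, South 1.360, East 23.061, West 4.396.
Adams allocation: North 2, South 2, East 21, West 5.
East has quota 23.061 (lower 23, upper 24) but receives 21 — outside the quota interval.

East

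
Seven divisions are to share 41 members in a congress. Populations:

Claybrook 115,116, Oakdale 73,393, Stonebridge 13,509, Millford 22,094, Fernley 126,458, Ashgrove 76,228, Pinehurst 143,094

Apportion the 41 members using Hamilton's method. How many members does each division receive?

Total 569892; standard divisor 569892/41 ≈ 13899.805.
Standard quotas: Claybrook 8.2818, Oakdale 5.2801, Stonebridge 0.9719, Millford 1.5895, Fernley 9.0978, Ashgrove 5.4841, Pinehurst 10.2947.
Lower quotas: Claybrook 8, Oakdale 5, Stonebridge 0, Millford 1, Fernley 9, Ashgrove 5, Pinehurst 10 (sum 38, leaving 3 seats).
Remainders in descending order: Stonebridge 0.9719, Millford 0.5895, Ashgrove 0.4841, Pinehurst 0.2947, Claybrook 0.2818, Oakdale 0.2801, Fernley 0.0978.
The surplus seats go to Stonebridge, Millford, Ashgrove.

Claybrook: 8, Oakdale: 5, Stonebridge: 1, Millford: 2, Fernley: 9, Ashgrove: 6, Pinehurst: 10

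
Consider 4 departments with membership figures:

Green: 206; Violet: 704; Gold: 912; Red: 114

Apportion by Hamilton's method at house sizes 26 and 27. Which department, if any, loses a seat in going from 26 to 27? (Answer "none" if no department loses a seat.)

At 26 seats: Green 3, Violet 9, Gold 12, Red 2.
At 27 seats: Green 3, Violet 10, Gold 13, Red 1.
Red drops from 2 to 1.

Red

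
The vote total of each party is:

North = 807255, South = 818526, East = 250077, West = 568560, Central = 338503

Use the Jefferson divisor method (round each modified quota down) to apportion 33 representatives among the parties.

North: 9, South: 10, East: 3, West: 7, Central: 4

Standard divisor 2782921/33 ≈ 84330.939; standard quotas: North 9.572, South 9.706, East 2.965, West 6.742, Central 4.014.
Rounding down gives 9, 9, 2, 6, 4 = 30 seats, so the divisor must be adjusted.
With modified divisor 80970: modified quotas North 9.970, South 10.109, East 3.089, West 7.022, Central 4.181.
Rounding down: North 9, South 10, East 3, West 7, Central 4 (total 33).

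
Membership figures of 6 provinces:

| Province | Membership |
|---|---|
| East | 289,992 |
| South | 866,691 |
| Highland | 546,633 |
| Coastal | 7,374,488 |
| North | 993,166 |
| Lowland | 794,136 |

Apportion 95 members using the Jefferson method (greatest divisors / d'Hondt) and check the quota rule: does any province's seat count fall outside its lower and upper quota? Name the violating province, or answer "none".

Coastal

Standard quotas: East 2.536, South 7.578, Highland 4.780, Coastal 64.479, North 8.684, Lowland 6.944.
Jefferson allocation: East 2, South 7, Highland 4, Coastal 66, North 9, Lowland 7.
Coastal has quota 64.479 (lower 64, upper 65) but receives 66 — outside the quota interval.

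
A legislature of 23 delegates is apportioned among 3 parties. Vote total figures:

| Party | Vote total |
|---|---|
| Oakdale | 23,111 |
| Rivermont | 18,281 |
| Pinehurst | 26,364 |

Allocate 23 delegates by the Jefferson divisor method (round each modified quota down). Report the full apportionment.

Oakdale=8, Rivermont=6, Pinehurst=9

Standard divisor 67756/23 ≈ 2945.913; standard quotas: Oakdale 7.845, Rivermont 6.206, Pinehurst 8.949.
Rounding down gives 7, 6, 8 = 21 seats, so the divisor must be adjusted.
With modified divisor 2800: modified quotas Oakdale 8.254, Rivermont 6.529, Pinehurst 9.416.
Rounding down: Oakdale 8, Rivermont 6, Pinehurst 9 (total 23).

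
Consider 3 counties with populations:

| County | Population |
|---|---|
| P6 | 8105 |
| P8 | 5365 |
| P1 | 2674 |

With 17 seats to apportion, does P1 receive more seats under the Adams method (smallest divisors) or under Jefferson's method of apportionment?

Adams

Adams: P6 8, P8 6, P1 3.
Jefferson: P6 9, P8 6, P1 2.
P1 gets 3 under Adams and 2 under Jefferson.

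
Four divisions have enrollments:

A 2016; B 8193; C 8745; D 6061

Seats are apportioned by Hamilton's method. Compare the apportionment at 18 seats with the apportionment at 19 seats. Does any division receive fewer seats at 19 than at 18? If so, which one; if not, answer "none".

A

At 18 seats: A 2, B 6, C 6, D 4.
At 19 seats: A 1, B 6, C 7, D 5.
A drops from 2 to 1.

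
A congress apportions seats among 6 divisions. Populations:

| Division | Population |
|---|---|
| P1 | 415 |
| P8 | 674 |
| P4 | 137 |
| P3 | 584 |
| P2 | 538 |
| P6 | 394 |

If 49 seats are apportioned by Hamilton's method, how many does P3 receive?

Total 2742; standard divisor 2742/49 ≈ 55.959.
Standard quotas: P1 7.416, P8 12.044, P4 2.448, P3 10.436, P2 9.614, P6 7.041.
Lower quotas: P1 7, P8 12, P4 2, P3 10, P2 9, P6 7 (sum 47, leaving 2 seats).
Remainders in descending order: P2 0.614, P4 0.448, P3 0.436, P1 0.416, P8 0.044, P6 0.041.
The surplus seats go to P2, P4.
P3 receives 10.

10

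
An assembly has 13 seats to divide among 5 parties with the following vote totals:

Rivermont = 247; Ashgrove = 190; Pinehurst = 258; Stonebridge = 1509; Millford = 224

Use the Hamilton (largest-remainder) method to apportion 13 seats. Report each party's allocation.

Rivermont 1, Ashgrove 1, Pinehurst 2, Stonebridge 8, Millford 1

Standard divisor: 2428 ÷ 13 ≈ 186.769.
Standard quotas: Rivermont 1.322, Ashgrove 1.017, Pinehurst 1.381, Stonebridge 8.079, Millford 1.199.
Lower quotas: Rivermont 1, Ashgrove 1, Pinehurst 1, Stonebridge 8, Millford 1 (sum 12, leaving 1 seat).
Remainders in descending order: Pinehurst 0.381, Rivermont 0.322, Millford 0.199, Stonebridge 0.079, Ashgrove 0.017.
Largest remainder: Pinehurst receives the extra seat.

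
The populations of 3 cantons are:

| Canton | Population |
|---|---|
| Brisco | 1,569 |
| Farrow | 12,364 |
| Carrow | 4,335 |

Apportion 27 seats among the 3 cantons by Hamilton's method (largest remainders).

Standard divisor: 18268 ÷ 27 ≈ 676.593.
Standard quotas: Brisco 2.3190, Farrow 18.2739, Carrow 6.4071.
Lower quotas: Brisco 2, Farrow 18, Carrow 6 (sum 26, leaving 1 seat).
Remainders in descending order: Carrow 0.4071, Brisco 0.3190, Farrow 0.2739.
The surplus seat goes to Carrow.

Brisco: 2; Farrow: 18; Carrow: 7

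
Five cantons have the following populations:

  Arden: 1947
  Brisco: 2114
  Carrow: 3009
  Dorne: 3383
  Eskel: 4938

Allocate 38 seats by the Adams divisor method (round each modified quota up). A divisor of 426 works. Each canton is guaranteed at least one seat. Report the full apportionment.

Arden=5; Brisco=5; Carrow=8; Dorne=8; Eskel=12

With modified divisor 426: modified quotas Arden 4.570, Brisco 4.962, Carrow 7.063, Dorne 7.941, Eskel 11.592.
Rounding up: Arden 5, Brisco 5, Carrow 8, Dorne 8, Eskel 12 (total 38).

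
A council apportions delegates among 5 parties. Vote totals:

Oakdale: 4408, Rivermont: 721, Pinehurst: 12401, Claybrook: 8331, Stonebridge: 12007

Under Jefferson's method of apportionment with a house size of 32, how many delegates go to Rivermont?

0

Standard divisor 37868/32 ≈ 1183.375; standard quotas: Oakdale 3.725, Rivermont 0.609, Pinehurst 10.479, Claybrook 7.040, Stonebridge 10.146.
Rounding down gives 3, 0, 10, 7, 10 = 30 seats, so the divisor must be adjusted.
With modified divisor 1094.68: modified quotas Oakdale 4.027, Rivermont 0.659, Pinehurst 11.328, Claybrook 7.610, Stonebridge 10.969.
Rounding down: Oakdale 4, Rivermont 0, Pinehurst 11, Claybrook 7, Stonebridge 10 (total 32).
Rivermont receives 0.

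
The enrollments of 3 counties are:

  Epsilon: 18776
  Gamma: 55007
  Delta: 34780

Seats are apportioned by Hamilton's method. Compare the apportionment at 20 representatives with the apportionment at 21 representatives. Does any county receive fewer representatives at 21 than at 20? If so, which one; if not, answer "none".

Epsilon

At 20 seats: Epsilon 4, Gamma 10, Delta 6.
At 21 seats: Epsilon 3, Gamma 11, Delta 7.
Epsilon drops from 4 to 3.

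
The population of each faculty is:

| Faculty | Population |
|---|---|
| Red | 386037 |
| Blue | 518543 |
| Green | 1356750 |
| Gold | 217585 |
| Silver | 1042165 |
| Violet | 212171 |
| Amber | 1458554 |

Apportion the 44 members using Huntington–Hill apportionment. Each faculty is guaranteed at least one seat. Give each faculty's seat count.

Red 3; Blue 4; Green 12; Gold 2; Silver 9; Violet 2; Amber 12

With divisor 117434: modified quotas Red 3.287, Blue 4.416, Green 11.553, Gold 1.853, Silver 8.874, Violet 1.807, Amber 12.420.
Geometric-mean thresholds: Red √(3·4)=3.464, Blue √(4·5)=4.472, Green √(11·12)=11.489, Gold √(1·2)=1.414, Silver √(8·9)=8.485, Violet √(1·2)=1.414, Amber √(12·13)=12.490.
Each quota rounded against its threshold gives Red 3, Blue 4, Green 12, Gold 2, Silver 9, Violet 2, Amber 12 (total 44).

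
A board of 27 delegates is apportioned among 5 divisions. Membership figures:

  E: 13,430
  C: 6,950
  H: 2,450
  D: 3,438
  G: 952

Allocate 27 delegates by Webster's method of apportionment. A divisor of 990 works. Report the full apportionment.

E 14, C 7, H 2, D 3, G 1

With modified divisor 990: modified quotas E 13.566, C 7.020, H 2.475, D 3.473, G 0.962.
Rounding to the nearest integer: E 14, C 7, H 2, D 3, G 1 (total 27).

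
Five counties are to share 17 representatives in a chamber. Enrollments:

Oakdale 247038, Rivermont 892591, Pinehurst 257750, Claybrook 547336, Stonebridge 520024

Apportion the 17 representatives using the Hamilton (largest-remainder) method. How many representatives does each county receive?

Oakdale 2, Rivermont 6, Pinehurst 2, Claybrook 4, Stonebridge 3

Standard divisor: 2464739 ÷ 17 ≈ 144984.647.
Standard quotas: Oakdale 1.7039, Rivermont 6.1565, Pinehurst 1.7778, Claybrook 3.7751, Stonebridge 3.5868.
Lower quotas: Oakdale 1, Rivermont 6, Pinehurst 1, Claybrook 3, Stonebridge 3 (sum 14, leaving 3 seats).
Remainders in descending order: Pinehurst 0.7778, Claybrook 0.7751, Oakdale 0.7039, Stonebridge 0.5868, Rivermont 0.1565.
Largest remainders: Pinehurst, Claybrook, Oakdale receive the extra seats.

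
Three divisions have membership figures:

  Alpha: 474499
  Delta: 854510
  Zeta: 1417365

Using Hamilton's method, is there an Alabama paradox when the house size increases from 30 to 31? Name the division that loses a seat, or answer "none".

At 30 seats: Alpha 5, Delta 9, Zeta 16.
At 31 seats: Alpha 5, Delta 10, Zeta 16.
No division's allocation decreased.

none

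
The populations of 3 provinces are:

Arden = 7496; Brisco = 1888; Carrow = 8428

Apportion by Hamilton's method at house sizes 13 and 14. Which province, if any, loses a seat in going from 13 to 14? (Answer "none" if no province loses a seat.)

At 13 seats: Arden 6, Brisco 1, Carrow 6.
At 14 seats: Arden 6, Brisco 1, Carrow 7.
No province's allocation decreased.

none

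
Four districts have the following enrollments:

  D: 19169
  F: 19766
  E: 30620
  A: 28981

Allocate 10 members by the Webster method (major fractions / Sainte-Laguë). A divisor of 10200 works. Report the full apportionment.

With modified divisor 10200: modified quotas D 1.879, F 1.938, E 3.002, A 2.841.
Rounding to the nearest integer: D 2, F 2, E 3, A 3 (total 10).

D 2, F 2, E 3, A 3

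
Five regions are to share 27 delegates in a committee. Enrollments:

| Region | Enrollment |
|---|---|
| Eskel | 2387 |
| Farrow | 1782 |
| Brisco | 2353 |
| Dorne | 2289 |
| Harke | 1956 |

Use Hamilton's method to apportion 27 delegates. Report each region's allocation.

Total 10767; standard divisor 10767/27 ≈ 398.778.
Standard quotas: Eskel 5.986, Farrow 4.469, Brisco 5.901, Dorne 5.740, Harke 4.905.
Lower quotas: Eskel 5, Farrow 4, Brisco 5, Dorne 5, Harke 4 (sum 23, leaving 4 seats).
Remainders in descending order: Eskel 0.986, Harke 0.905, Brisco 0.901, Dorne 0.740, Farrow 0.469.
The surplus seats go to Eskel, Harke, Brisco, Dorne.

Eskel: 6, Farrow: 4, Brisco: 6, Dorne: 6, Harke: 5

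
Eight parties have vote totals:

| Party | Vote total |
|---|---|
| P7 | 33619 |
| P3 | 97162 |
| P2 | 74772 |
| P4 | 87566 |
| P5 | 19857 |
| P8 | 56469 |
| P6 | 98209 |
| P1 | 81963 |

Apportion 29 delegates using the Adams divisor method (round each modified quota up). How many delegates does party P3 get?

5

Standard divisor 549617/29 ≈ 18952.31; standard quotas: P7 1.774, P3 5.127, P2 3.945, P4 4.620, P5 1.048, P8 2.980, P6 5.182, P1 4.325.
Rounding up gives 2, 6, 4, 5, 2, 3, 6, 5 = 33 seats, so the divisor must be adjusted.
With modified divisor 21200: modified quotas P7 1.586, P3 4.583, P2 3.527, P4 4.130, P5 0.937, P8 2.664, P6 4.633, P1 3.866.
Rounding up: P7 2, P3 5, P2 4, P4 5, P5 1, P8 3, P6 5, P1 4 (total 29).
P3 receives 5.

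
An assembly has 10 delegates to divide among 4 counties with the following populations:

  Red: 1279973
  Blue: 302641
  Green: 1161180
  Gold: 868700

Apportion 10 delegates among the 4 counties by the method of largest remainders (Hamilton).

Standard divisor: 3612494 ÷ 10 ≈ 361249.4.
Standard quotas: Red 3.5432, Blue 0.8378, Green 3.2143, Gold 2.4047.
Lower quotas: Red 3, Blue 0, Green 3, Gold 2 (sum 8, leaving 2 seats).
Remainders in descending order: Blue 0.8378, Red 0.5432, Gold 0.4047, Green 0.2143.
Largest remainders: Blue, Red receive the extra seats.

Red=4, Blue=1, Green=3, Gold=2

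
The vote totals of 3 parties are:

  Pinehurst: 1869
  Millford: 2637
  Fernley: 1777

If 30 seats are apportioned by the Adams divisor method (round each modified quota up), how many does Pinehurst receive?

Standard divisor 6283/30 ≈ 209.433; standard quotas: Pinehurst 8.924, Millford 12.591, Fernley 8.485.
Rounding up gives 9, 13, 9 = 31 seats, so the divisor must be adjusted.
With modified divisor 221: modified quotas Pinehurst 8.457, Millford 11.932, Fernley 8.041.
Rounding up: Pinehurst 9, Millford 12, Fernley 9 (total 30).
Pinehurst receives 9.

9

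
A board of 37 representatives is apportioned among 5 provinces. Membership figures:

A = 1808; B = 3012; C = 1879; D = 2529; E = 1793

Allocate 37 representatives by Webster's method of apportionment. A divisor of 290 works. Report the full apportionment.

A 6, B 10, C 6, D 9, E 6

With modified divisor 290: modified quotas A 6.234, B 10.386, C 6.479, D 8.721, E 6.183.
Rounding to the nearest integer: A 6, B 10, C 6, D 9, E 6 (total 37).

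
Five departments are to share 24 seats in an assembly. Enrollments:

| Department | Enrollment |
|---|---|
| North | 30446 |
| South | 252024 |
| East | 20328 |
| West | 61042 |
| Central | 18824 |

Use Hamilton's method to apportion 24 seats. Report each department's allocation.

Standard divisor: 382664 ÷ 24 ≈ 15944.333.
Standard quotas: North 1.9095, South 15.8065, East 1.2749, West 3.8284, Central 1.1806.
Lower quotas: North 1, South 15, East 1, West 3, Central 1 (sum 21, leaving 3 seats).
Remainders in descending order: North 0.9095, West 0.8284, South 0.8065, East 0.2749, Central 0.1806.
Largest remainders: North, West, South receive the extra seats.

North 2, South 16, East 1, West 4, Central 1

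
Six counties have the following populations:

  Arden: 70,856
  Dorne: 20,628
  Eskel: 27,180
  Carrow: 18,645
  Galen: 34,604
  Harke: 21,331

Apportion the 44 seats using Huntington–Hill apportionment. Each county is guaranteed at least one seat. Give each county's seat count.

With divisor 4435: modified quotas Arden 15.977, Dorne 4.651, Eskel 6.129, Carrow 4.204, Galen 7.802, Harke 4.810.
Geometric-mean thresholds: Arden √(15·16)=15.492, Dorne √(4·5)=4.472, Eskel √(6·7)=6.481, Carrow √(4·5)=4.472, Galen √(7·8)=7.483, Harke √(4·5)=4.472.
Each quota rounded against its threshold gives Arden 16, Dorne 5, Eskel 6, Carrow 4, Galen 8, Harke 5 (total 44).

Arden: 16, Dorne: 5, Eskel: 6, Carrow: 4, Galen: 8, Harke: 5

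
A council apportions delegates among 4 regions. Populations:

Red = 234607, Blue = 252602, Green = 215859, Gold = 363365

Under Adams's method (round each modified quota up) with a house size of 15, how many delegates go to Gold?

5

Standard divisor 1066433/15 ≈ 71095.533; standard quotas: Red 3.300, Blue 3.553, Green 3.036, Gold 5.111.
Rounding up gives 4, 4, 4, 6 = 18 seats, so the divisor must be adjusted.
With modified divisor 81200: modified quotas Red 2.889, Blue 3.111, Green 2.658, Gold 4.475.
Rounding up: Red 3, Blue 4, Green 3, Gold 5 (total 15).
Gold receives 5.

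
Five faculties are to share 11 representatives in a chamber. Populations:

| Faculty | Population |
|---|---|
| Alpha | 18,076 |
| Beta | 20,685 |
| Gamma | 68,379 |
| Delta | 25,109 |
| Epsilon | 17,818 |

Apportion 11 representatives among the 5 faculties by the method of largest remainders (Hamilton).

Alpha=1, Beta=2, Gamma=5, Delta=2, Epsilon=1

Standard divisor: 150067 ÷ 11 ≈ 13642.455.
Standard quotas: Alpha 1.3250, Beta 1.5162, Gamma 5.0122, Delta 1.8405, Epsilon 1.3061.
Lower quotas: Alpha 1, Beta 1, Gamma 5, Delta 1, Epsilon 1 (sum 9, leaving 2 seats).
Remainders in descending order: Delta 0.8405, Beta 0.5162, Alpha 0.3250, Epsilon 0.3061, Gamma 0.0122.
The surplus seats go to Delta, Beta.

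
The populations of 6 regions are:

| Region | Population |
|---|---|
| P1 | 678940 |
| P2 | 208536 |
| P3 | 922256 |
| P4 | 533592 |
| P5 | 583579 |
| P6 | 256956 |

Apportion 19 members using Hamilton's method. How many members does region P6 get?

The standard divisor is 3183859/19 ≈ 167571.526.
Standard quotas: P1 4.0516, P2 1.2445, P3 5.5037, P4 3.1843, P5 3.4826, P6 1.5334.
Lower quotas: P1 4, P2 1, P3 5, P4 3, P5 3, P6 1 (sum 17, leaving 2 seats).
Remainders in descending order: P6 0.5334, P3 0.5037, P5 0.4826, P2 0.2445, P4 0.1843, P1 0.0516.
Largest remainders: P6, P3 receive the extra seats.
P6 receives 2.

2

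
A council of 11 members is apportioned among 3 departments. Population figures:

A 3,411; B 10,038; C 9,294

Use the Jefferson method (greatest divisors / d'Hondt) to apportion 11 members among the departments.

A 1, B 5, C 5

Standard divisor 22743/11 ≈ 2067.545; standard quotas: A 1.650, B 4.855, C 4.495.
Rounding down gives 1, 4, 4 = 9 seats, so the divisor must be adjusted.
With modified divisor 1800: modified quotas A 1.895, B 5.577, C 5.163.
Rounding down: A 1, B 5, C 5 (total 11).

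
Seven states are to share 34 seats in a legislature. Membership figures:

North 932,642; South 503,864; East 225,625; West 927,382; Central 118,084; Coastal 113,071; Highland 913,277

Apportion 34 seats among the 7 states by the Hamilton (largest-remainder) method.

North 9, South 5, East 2, West 8, Central 1, Coastal 1, Highland 8

The standard divisor is 3733945/34 ≈ 109821.912.
Standard quotas: North 8.4923, South 4.5880, East 2.0545, West 8.4444, Central 1.0752, Coastal 1.0296, Highland 8.3160.
Lower quotas: North 8, South 4, East 2, West 8, Central 1, Coastal 1, Highland 8 (sum 32, leaving 2 seats).
Remainders in descending order: South 0.5880, North 0.4923, West 0.4444, Highland 0.3160, Central 0.0752, East 0.0545, Coastal 0.0296.
Largest remainders: South, North receive the extra seats.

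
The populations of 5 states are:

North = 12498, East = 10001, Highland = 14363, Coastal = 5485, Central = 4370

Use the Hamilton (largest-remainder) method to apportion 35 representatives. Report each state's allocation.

Standard divisor: 46717 ÷ 35 ≈ 1334.771.
Standard quotas: North 9.3634, East 7.4927, Highland 10.7606, Coastal 4.1093, Central 3.2740.
Lower quotas: North 9, East 7, Highland 10, Coastal 4, Central 3 (sum 33, leaving 2 seats).
Remainders in descending order: Highland 0.7606, East 0.4927, North 0.3634, Central 0.2740, Coastal 0.1093.
Largest remainders: Highland, East receive the extra seats.

North 9; East 8; Highland 11; Coastal 4; Central 3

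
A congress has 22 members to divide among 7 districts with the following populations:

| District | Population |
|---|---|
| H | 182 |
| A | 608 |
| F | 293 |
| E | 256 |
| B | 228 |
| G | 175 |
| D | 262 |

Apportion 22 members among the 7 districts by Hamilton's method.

Standard divisor: 2004 ÷ 22 ≈ 91.091.
Standard quotas: H 1.998, A 6.675, F 3.217, E 2.810, B 2.503, G 1.921, D 2.876.
Lower quotas: H 1, A 6, F 3, E 2, B 2, G 1, D 2 (sum 17, leaving 5 seats).
Remainders in descending order: H 0.998, G 0.921, D 0.876, E 0.810, A 0.675, B 0.503, F 0.217.
The surplus seats go to H, G, D, E, A.

H 2, A 7, F 3, E 3, B 2, G 2, D 3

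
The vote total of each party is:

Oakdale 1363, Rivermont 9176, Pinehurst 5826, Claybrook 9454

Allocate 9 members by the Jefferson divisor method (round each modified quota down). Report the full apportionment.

Standard divisor 25819/9 ≈ 2868.778; standard quotas: Oakdale 0.475, Rivermont 3.199, Pinehurst 2.031, Claybrook 3.295.
Rounding down gives 0, 3, 2, 3 = 8 seats, so the divisor must be adjusted.
With modified divisor 2330: modified quotas Oakdale 0.585, Rivermont 3.938, Pinehurst 2.500, Claybrook 4.058.
Rounding down: Oakdale 0, Rivermont 3, Pinehurst 2, Claybrook 4 (total 9).

Oakdale 0, Rivermont 3, Pinehurst 2, Claybrook 4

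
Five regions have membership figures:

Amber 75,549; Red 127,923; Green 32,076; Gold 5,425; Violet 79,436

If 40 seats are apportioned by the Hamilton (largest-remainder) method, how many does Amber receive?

The standard divisor is 320409/40 ≈ 8010.225.
Standard quotas: Amber 9.4316, Red 15.9700, Green 4.0044, Gold 0.6773, Violet 9.9168.
Lower quotas: Amber 9, Red 15, Green 4, Gold 0, Violet 9 (sum 37, leaving 3 seats).
Remainders in descending order: Red 0.9700, Violet 0.9168, Gold 0.6773, Amber 0.4316, Green 0.0044.
The surplus seats go to Red, Violet, Gold.
Amber receives 9.

9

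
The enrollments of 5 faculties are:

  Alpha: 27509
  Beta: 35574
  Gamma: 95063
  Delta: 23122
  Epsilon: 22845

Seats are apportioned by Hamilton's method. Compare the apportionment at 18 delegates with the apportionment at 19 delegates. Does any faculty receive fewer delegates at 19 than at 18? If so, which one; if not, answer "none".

At 18 seats: Alpha 3, Beta 3, Gamma 8, Delta 2, Epsilon 2.
At 19 seats: Alpha 3, Beta 3, Gamma 9, Delta 2, Epsilon 2.
No faculty's allocation decreased.

none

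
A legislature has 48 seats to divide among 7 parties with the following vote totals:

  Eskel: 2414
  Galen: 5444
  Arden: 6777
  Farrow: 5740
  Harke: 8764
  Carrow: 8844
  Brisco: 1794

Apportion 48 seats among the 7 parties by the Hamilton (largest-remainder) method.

Standard divisor: 39777 ÷ 48 ≈ 828.688.
Standard quotas: Eskel 2.9130, Galen 6.5694, Arden 8.1780, Farrow 6.9266, Harke 10.5758, Carrow 10.6723, Brisco 2.1649.
Lower quotas: Eskel 2, Galen 6, Arden 8, Farrow 6, Harke 10, Carrow 10, Brisco 2 (sum 44, leaving 4 seats).
Remainders in descending order: Farrow 0.9266, Eskel 0.9130, Carrow 0.6723, Harke 0.5758, Galen 0.5694, Arden 0.1780, Brisco 0.1649.
The surplus seats go to Farrow, Eskel, Carrow, Harke.

Eskel 3, Galen 6, Arden 8, Farrow 7, Harke 11, Carrow 11, Brisco 2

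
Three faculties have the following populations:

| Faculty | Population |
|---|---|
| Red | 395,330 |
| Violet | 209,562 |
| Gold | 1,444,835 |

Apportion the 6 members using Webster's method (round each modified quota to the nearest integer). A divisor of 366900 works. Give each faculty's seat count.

With modified divisor 366900: modified quotas Red 1.077, Violet 0.571, Gold 3.938.
Rounding to the nearest integer: Red 1, Violet 1, Gold 4 (total 6).

Red=1; Violet=1; Gold=4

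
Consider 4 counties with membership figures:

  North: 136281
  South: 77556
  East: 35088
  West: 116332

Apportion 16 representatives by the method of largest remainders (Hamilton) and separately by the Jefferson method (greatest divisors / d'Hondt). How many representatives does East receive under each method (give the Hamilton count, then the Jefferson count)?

2 and 1

Hamilton: North 6, South 3, East 2, West 5.
Jefferson: North 7, South 3, East 1, West 5.
East gets 2 under Hamilton and 1 under Jefferson.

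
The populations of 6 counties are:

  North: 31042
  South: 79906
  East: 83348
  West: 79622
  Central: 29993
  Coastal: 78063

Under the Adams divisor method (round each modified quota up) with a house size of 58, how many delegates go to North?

Standard divisor 381974/58 ≈ 6585.759; standard quotas: North 4.714, South 12.133, East 12.656, West 12.090, Central 4.554, Coastal 11.853.
Rounding up gives 5, 13, 13, 13, 5, 12 = 61 seats, so the divisor must be adjusted.
With modified divisor 7000: modified quotas North 4.435, South 11.415, East 11.907, West 11.375, Central 4.285, Coastal 11.152.
Rounding up: North 5, South 12, East 12, West 12, Central 5, Coastal 12 (total 58).
North receives 5.

5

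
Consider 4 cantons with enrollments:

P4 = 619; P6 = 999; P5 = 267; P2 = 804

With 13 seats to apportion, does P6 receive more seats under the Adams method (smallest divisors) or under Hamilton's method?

Adams: P4 3, P6 4, P5 2, P2 4.
Hamilton: P4 3, P6 5, P5 1, P2 4.
P6 gets 4 under Adams and 5 under Hamilton.

Hamilton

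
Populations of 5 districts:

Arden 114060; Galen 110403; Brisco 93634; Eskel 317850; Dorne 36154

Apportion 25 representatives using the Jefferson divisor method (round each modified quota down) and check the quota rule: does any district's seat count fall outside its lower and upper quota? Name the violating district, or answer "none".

Eskel

Standard quotas: Arden 4.243, Galen 4.107, Brisco 3.483, Eskel 11.823, Dorne 1.345.
Jefferson allocation: Arden 4, Galen 4, Brisco 3, Eskel 13, Dorne 1.
Eskel has quota 11.823 (lower 11, upper 12) but receives 13 — outside the quota interval.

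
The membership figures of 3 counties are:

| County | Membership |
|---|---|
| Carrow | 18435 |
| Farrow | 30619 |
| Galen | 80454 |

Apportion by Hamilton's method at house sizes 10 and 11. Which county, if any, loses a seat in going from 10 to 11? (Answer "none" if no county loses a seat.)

Carrow

At 10 seats: Carrow 2, Farrow 2, Galen 6.
At 11 seats: Carrow 1, Farrow 3, Galen 7.
Carrow drops from 2 to 1.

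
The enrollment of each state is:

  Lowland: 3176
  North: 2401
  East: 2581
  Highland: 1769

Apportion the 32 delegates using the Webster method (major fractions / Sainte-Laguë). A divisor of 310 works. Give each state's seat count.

Lowland 10; North 8; East 8; Highland 6

With modified divisor 310: modified quotas Lowland 10.245, North 7.745, East 8.326, Highland 5.706.
Rounding to the nearest integer: Lowland 10, North 8, East 8, Highland 6 (total 32).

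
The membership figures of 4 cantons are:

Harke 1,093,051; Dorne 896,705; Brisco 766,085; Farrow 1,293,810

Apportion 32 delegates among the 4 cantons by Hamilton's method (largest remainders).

Harke 9, Dorne 7, Brisco 6, Farrow 10

Standard divisor: 4049651 ÷ 32 ≈ 126551.594.
Standard quotas: Harke 8.6372, Dorne 7.0857, Brisco 6.0535, Farrow 10.2236.
Lower quotas: Harke 8, Dorne 7, Brisco 6, Farrow 10 (sum 31, leaving 1 seat).
Remainders in descending order: Harke 0.6372, Farrow 0.2236, Dorne 0.0857, Brisco 0.0535.
Largest remainder: Harke receives the extra seat.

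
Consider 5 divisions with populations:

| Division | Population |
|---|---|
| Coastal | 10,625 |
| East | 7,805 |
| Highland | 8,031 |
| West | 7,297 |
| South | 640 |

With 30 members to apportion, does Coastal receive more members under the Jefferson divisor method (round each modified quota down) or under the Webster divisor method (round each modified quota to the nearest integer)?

Jefferson

Jefferson: Coastal 10, East 7, Highland 7, West 6, South 0.
Webster: Coastal 9, East 7, Highland 7, West 6, South 1.
Coastal gets 10 under Jefferson and 9 under Webster.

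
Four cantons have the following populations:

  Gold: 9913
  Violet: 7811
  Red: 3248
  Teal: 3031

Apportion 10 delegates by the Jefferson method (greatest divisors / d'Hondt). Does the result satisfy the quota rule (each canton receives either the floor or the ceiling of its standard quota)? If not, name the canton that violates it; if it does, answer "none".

Standard quotas: Gold 4.130, Violet 3.254, Red 1.353, Teal 1.263.
Jefferson allocation: Gold 5, Violet 3, Red 1, Teal 1.
Every allocation lies between the lower and upper quota.

none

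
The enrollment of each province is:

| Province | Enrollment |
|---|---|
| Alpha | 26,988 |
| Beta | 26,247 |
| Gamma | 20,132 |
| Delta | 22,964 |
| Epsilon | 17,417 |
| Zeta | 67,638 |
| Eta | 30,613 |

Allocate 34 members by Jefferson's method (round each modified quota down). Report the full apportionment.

Alpha: 4, Beta: 4, Gamma: 3, Delta: 4, Epsilon: 3, Zeta: 11, Eta: 5

Standard divisor 211999/34 ≈ 6235.265; standard quotas: Alpha 4.328, Beta 4.209, Gamma 3.229, Delta 3.683, Epsilon 2.793, Zeta 10.848, Eta 4.910.
Rounding down gives 4, 4, 3, 3, 2, 10, 4 = 30 seats, so the divisor must be adjusted.
With modified divisor 5700: modified quotas Alpha 4.735, Beta 4.605, Gamma 3.532, Delta 4.029, Epsilon 3.056, Zeta 11.866, Eta 5.371.
Rounding down: Alpha 4, Beta 4, Gamma 3, Delta 4, Epsilon 3, Zeta 11, Eta 5 (total 34).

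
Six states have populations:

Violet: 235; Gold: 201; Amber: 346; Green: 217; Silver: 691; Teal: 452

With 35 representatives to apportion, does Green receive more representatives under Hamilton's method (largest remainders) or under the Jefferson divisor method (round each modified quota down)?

Hamilton: Violet 4, Gold 3, Amber 6, Green 4, Silver 11, Teal 7.
Jefferson: Violet 4, Gold 3, Amber 6, Green 3, Silver 12, Teal 7.
Green gets 4 under Hamilton and 3 under Jefferson.

Hamilton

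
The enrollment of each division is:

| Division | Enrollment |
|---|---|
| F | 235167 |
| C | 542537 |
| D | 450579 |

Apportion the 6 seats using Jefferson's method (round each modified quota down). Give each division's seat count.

Standard divisor 1228283/6 ≈ 204713.833; standard quotas: F 1.149, C 2.650, D 2.201.
Rounding down gives 1, 2, 2 = 5 seats, so the divisor must be adjusted.
With modified divisor 165500: modified quotas F 1.421, C 3.278, D 2.723.
Rounding down: F 1, C 3, D 2 (total 6).

F: 1, C: 3, D: 2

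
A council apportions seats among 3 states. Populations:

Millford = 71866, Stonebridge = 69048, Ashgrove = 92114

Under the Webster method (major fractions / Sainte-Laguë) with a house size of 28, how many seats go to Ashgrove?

11

Standard divisor 233028/28 ≈ 8322.429; standard quotas: Millford 8.635, Stonebridge 8.297, Ashgrove 11.068.
Rounding to the nearest integer gives Millford 9, Stonebridge 8, Ashgrove 11 — total 28, matching the house size, so no adjustment is needed.
Ashgrove receives 11.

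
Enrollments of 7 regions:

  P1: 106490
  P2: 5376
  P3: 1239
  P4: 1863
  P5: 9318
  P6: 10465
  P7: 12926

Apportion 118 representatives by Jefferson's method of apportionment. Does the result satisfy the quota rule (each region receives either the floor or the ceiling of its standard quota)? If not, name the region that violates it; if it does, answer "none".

Standard quotas: P1 85.090, P2 4.296, P3 0.990, P4 1.489, P5 7.445, P6 8.362, P7 10.328.
Jefferson allocation: P1 87, P2 4, P3 1, P4 1, P5 7, P6 8, P7 10.
P1 has quota 85.090 (lower 85, upper 86) but receives 87 — outside the quota interval.

P1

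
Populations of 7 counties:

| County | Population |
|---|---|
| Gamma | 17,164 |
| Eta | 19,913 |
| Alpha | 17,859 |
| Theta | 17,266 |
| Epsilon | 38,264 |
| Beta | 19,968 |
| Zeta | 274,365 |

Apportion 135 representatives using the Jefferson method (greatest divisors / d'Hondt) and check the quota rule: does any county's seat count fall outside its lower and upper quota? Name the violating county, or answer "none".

Zeta

Standard quotas: Gamma 5.724, Eta 6.641, Alpha 5.956, Theta 5.758, Epsilon 12.761, Beta 6.659, Zeta 91.500.
Jefferson allocation: Gamma 5, Eta 6, Alpha 6, Theta 5, Epsilon 13, Beta 6, Zeta 94.
Zeta has quota 91.500 (lower 91, upper 92) but receives 94 — outside the quota interval.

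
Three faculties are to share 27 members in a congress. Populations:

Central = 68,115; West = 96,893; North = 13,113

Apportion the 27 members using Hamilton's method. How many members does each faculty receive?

Central 10, West 15, North 2

The standard divisor is 178121/27 ≈ 6597.074.
Standard quotas: Central 10.3250, West 14.6873, North 1.9877.
Lower quotas: Central 10, West 14, North 1 (sum 25, leaving 2 seats).
Remainders in descending order: North 0.9877, West 0.6873, Central 0.3250.
Largest remainders: North, West receive the extra seats.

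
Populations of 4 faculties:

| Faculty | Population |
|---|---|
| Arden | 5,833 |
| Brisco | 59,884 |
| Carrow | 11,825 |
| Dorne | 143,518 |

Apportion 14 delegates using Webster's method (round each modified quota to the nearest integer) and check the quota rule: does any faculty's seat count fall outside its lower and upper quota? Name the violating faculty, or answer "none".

none

Standard quotas: Arden 0.369, Brisco 3.793, Carrow 0.749, Dorne 9.089.
Webster allocation: Arden 0, Brisco 4, Carrow 1, Dorne 9.
Every allocation lies between the lower and upper quota.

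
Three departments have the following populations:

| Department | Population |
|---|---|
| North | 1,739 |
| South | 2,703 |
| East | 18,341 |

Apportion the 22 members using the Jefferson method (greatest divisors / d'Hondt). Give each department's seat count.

North 1, South 2, East 19

Standard divisor 22783/22 ≈ 1035.591; standard quotas: North 1.679, South 2.610, East 17.711.
Rounding down gives 1, 2, 17 = 20 seats, so the divisor must be adjusted.
With modified divisor 940: modified quotas North 1.850, South 2.876, East 19.512.
Rounding down: North 1, South 2, East 19 (total 22).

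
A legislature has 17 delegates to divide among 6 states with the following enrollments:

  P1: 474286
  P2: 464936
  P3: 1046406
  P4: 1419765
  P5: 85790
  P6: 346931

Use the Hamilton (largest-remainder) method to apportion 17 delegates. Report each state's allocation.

P1 2, P2 2, P3 5, P4 6, P5 0, P6 2

The standard divisor is 3838114/17 ≈ 225771.412.
Standard quotas: P1 2.1007, P2 2.0593, P3 4.6348, P4 6.2885, P5 0.3800, P6 1.5366.
Lower quotas: P1 2, P2 2, P3 4, P4 6, P5 0, P6 1 (sum 15, leaving 2 seats).
Remainders in descending order: P3 0.6348, P6 0.5366, P5 0.3800, P4 0.2885, P1 0.1007, P2 0.0593.
The surplus seats go to P3, P6.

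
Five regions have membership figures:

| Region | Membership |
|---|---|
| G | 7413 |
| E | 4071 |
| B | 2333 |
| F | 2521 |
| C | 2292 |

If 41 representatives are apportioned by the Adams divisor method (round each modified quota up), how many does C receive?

Standard divisor 18630/41 ≈ 454.39; standard quotas: G 16.314, E 8.959, B 5.134, F 5.548, C 5.044.
Rounding up gives 17, 9, 6, 6, 6 = 44 seats, so the divisor must be adjusted.
With modified divisor 480: modified quotas G 15.444, E 8.481, B 4.860, F 5.252, C 4.775.
Rounding up: G 16, E 9, B 5, F 6, C 5 (total 41).
C receives 5.

5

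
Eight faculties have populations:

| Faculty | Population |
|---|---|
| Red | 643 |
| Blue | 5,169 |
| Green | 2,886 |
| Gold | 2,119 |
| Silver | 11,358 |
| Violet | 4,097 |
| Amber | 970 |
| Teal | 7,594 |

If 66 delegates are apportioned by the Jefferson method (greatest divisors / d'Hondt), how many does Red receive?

Standard divisor 34836/66 ≈ 527.818; standard quotas: Red 1.218, Blue 9.793, Green 5.468, Gold 4.015, Silver 21.519, Violet 7.762, Amber 1.838, Teal 14.388.
Rounding down gives 1, 9, 5, 4, 21, 7, 1, 14 = 62 seats, so the divisor must be adjusted.
With modified divisor 500: modified quotas Red 1.286, Blue 10.338, Green 5.772, Gold 4.238, Silver 22.716, Violet 8.194, Amber 1.940, Teal 15.188.
Rounding down: Red 1, Blue 10, Green 5, Gold 4, Silver 22, Violet 8, Amber 1, Teal 15 (total 66).
Red receives 1.

1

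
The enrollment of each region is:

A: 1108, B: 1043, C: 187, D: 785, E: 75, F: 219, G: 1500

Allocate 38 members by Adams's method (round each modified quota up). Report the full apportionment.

Standard divisor 4917/38 ≈ 129.395; standard quotas: A 8.563, B 8.061, C 1.445, D 6.067, E 0.580, F 1.692, G 11.592.
Rounding up gives 9, 9, 2, 7, 1, 2, 12 = 42 seats, so the divisor must be adjusted.
With modified divisor 140: modified quotas A 7.914, B 7.450, C 1.336, D 5.607, E 0.536, F 1.564, G 10.714.
Rounding up: A 8, B 8, C 2, D 6, E 1, F 2, G 11 (total 38).

A: 8, B: 8, C: 2, D: 6, E: 1, F: 2, G: 11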